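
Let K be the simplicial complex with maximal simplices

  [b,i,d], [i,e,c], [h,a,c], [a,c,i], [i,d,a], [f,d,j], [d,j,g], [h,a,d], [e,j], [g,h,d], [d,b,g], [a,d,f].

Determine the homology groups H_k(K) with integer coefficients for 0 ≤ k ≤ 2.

H_0 ≅ Z,  H_1 ≅ Z,  H_2 = 0.

Order the vertices as a < b < c < d < e < f < g < h < i < j. Listing each simplex with vertices in this order, K has dimension 2 with simplices:

  0-simplices (10): a, b, c, d, e, f, g, h, i, j
  1-simplices (21): ac, ad, af, ah, ai, bd, bg, bi, ce, ch, ci, df, dg, dh, di, dj, ei, ej, fj, gh, gj
  2-simplices (11): ach, aci, adf, adh, adi, bdg, bdi, cei, dfj, dgh, dgj

Hence C_0 ≅ Z^10, C_1 ≅ Z^21, C_2 ≅ Z^11.

Boundary ∂_1: C_1 → C_0 maps an edge to its endpoints' difference, ∂[p,q] = q − p.
The resulting 10×21 matrix has rank 9, and its Smith normal form has invariant factors (1,1,1,1,1,1,1,1,1).

The boundary map ∂_2: C_2 → C_1 sends each 2-simplex [p,q,r] to [q,r] − [p,r] + [p,q]. For instance
  ∂dgh = gh − dh + dg,
  ∂adf = df − af + ad.
The 21×11 boundary matrix has rank 11 and Smith normal form diag(1,1,1,1,1,1,1,1,1,1,1).

Computing H_k = (kernel of ∂_k) / (image of ∂_{k+1}):

  H_0: rank C_0 − rank ∂_1 = 10 − 9 = 1, and the invariant factors of ∂_1 are all 1, so H_0 = Z.
  H_1: rank ker ∂_1 − rank ∂_2 = (21 − 9) − 11 = 1, and the invariant factors of ∂_2 are all 1, so H_1 = Z.
  H_2: rank ker ∂_2 − rank ∂_3 = (11 − 11) − 0 = 0, and there is no ∂_3, so H_2 = 0.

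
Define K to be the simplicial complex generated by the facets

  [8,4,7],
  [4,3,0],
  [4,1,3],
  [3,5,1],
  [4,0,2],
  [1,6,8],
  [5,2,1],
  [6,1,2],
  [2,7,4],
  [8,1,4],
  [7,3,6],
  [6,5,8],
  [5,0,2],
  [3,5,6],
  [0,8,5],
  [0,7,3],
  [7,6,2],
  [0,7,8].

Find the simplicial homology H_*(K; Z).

H_0 = Z,  H_1 = Z × Z/2,  H_2 = 0.

Fix the vertex order 0 < 1 < 2 < 3 < 4 < 5 < 6 < 7 < 8 and write every simplex with vertices in increasing order. Then dim K = 2 and the simplices of K are:

  0-simplices (9): [0], [1], [2], [3], [4], [5], [6], [7], [8]
  1-simplices (27): (27 of them)
  2-simplices (18): [0,2,4], [0,2,5], [0,3,4], [0,3,7], [0,5,8], [0,7,8], [1,2,5], [1,2,6], [1,3,4], [1,3,5], [1,4,8], [1,6,8], [2,4,7], [2,6,7], [3,5,6], [3,6,7], [4,7,8], [5,6,8]

Hence C_0 ≅ Z^9, C_1 ≅ Z^27, C_2 ≅ Z^18.

∂_1: C_1 → C_0 is given by ∂[p,q] = [q] − [p]. For instance
  ∂[3,7] = [7] − [3].
This gives a 9×27 integer matrix of rank 8; reducing to Smith normal form yields diagonal entries (1,1,1,1,1,1,1,1).

∂_2: C_2 → C_1 sends each 2-simplex [p,q,r] to [q,r] − [p,r] + [p,q]. For instance
  ∂[2,4,7] = [4,7] − [2,7] + [2,4],
  ∂[0,2,4] = [2,4] − [0,4] + [0,2].
As a 27×18 matrix over Z this has rank 18, with invariant factors (1,1,1,1,1,1,1,1,1,1,1,1,1,1,1,1,1,2).

Reading off H_k = ker ∂_k / im ∂_{k+1}:

  H_0: rank C_0 − rank ∂_1 = 9 − 8 = 1, and the invariant factors of ∂_1 are all 1, so H_0 ≅ Z.
  H_1: rank ker ∂_1 − rank ∂_2 = (27 − 8) − 18 = 1, and ∂_2 has invariant factor 2 > 1, so H_1 ≅ Z × Z/2.
  H_2: rank ker ∂_2 − rank ∂_3 = (18 − 18) − 0 = 0, and there is no ∂_3, so H_2 ≅ 0.

As a check, the Euler characteristic is 9 − 27 + 18 = 0, which agrees with 1 − 1 + 0 = 0.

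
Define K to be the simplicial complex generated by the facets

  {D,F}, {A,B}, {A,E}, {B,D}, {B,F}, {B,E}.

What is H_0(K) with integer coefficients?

H_0 = Z.

Order the vertices as A < B < D < E < F. Listing each simplex with vertices in this order, K has dimension 1 with simplices:

  0-simplices (5): A, B, D, E, F
  1-simplices (6): AB, AE, BD, BE, BF, DF

Hence C_0 ≅ Z^5, C_1 ≅ Z^6.

The boundary map ∂_1: C_1 → C_0 maps an edge to its endpoints' difference, ∂[p,q] = q − p. For instance
  ∂DF = F − D.
The 5×6 boundary matrix has rank 4 and Smith normal form diag(1,1,1,1).

Reading off H_k = ker ∂_k / im ∂_{k+1}:

  H_0: rank C_0 − rank ∂_1 = 5 − 4 = 1, and the invariant factors of ∂_1 are all 1, so H_0 ≅ Z.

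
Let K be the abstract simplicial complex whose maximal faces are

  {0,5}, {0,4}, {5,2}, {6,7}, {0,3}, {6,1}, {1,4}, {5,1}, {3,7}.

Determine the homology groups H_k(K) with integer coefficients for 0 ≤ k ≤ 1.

Fix the vertex order 0 < 1 < 2 < 3 < 4 < 5 < 6 < 7 and write every simplex with vertices in increasing order. Then dim K = 1 and the simplices of K are:

  0-simplices (8): [0], [1], [2], [3], [4], [5], [6], [7]
  1-simplices (9): [0,3], [0,4], [0,5], [1,4], [1,5], [1,6], [2,5], [3,7], [6,7]

so the chain groups are C_0 ≅ Z^8, C_1 ≅ Z^9.

Boundary ∂_1: C_1 → C_0 maps an edge to its endpoints' difference, ∂[p,q] = q − p.
As a 8×9 matrix over Z this has rank 7, with invariant factors (1,1,1,1,1,1,1).

Reading off H_k = ker ∂_k / im ∂_{k+1}:

  H_0: rank C_0 − rank ∂_1 = 8 − 7 = 1, and the invariant factors of ∂_1 are all 1, so H_0 = Z.
  H_1: rank ker ∂_1 − rank ∂_2 = (9 − 7) − 0 = 2, and there is no ∂_2, so H_1 = Z^2.

H_0 = Z,  H_1 = Z^2.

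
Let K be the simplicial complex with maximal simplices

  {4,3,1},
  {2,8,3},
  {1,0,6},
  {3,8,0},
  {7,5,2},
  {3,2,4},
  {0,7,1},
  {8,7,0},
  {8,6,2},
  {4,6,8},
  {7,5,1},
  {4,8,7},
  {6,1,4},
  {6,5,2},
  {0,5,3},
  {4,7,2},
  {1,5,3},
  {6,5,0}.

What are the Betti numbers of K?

Take the total order 0 < 1 < 2 < 3 < 4 < 5 < 6 < 7 < 8 on the vertex set. Then K (dimension 2) consists of the simplices:

  0-simplices (9): [0], [1], [2], [3], [4], [5], [6], [7], [8]
  1-simplices (27): (27 of them)
  2-simplices (18): [0,1,6], [0,1,7], [0,3,5], [0,3,8], [0,5,6], [0,7,8], [1,3,4], [1,3,5], [1,4,6], [1,5,7], [2,3,4], [2,3,8], [2,4,7], [2,5,6], [2,5,7], [2,6,8], [4,6,8], [4,7,8]

giving chain groups C_0 ≅ Z^9, C_1 ≅ Z^27, C_2 ≅ Z^18.

The boundary map ∂_1: C_1 → C_0 sends each edge [p,q] (with p < q) to q − p.
The resulting 9×27 matrix has rank 8, and its Smith normal form has invariant factors (1,1,1,1,1,1,1,1).

Boundary ∂_2: C_2 → C_1 acts by ∂[p,q,r] = [q,r] − [p,r] + [p,q]. For instance
  ∂[0,5,6] = [5,6] − [0,6] + [0,5],
  ∂[2,5,6] = [5,6] − [2,6] + [2,5].
The 27×18 boundary matrix has rank 18 and Smith normal form diag(1,1,1,1,1,1,1,1,1,1,1,1,1,1,1,1,1,2).

Computing H_k = (kernel of ∂_k) / (image of ∂_{k+1}):

  H_0: rank C_0 − rank ∂_1 = 9 − 8 = 1, and the invariant factors of ∂_1 are all 1, so H_0 = Z.
  H_1: rank ker ∂_1 − rank ∂_2 = (27 − 8) − 18 = 1, and ∂_2 has invariant factor 2 > 1, so H_1 = Z ⊕ Z/2.
  H_2: rank ker ∂_2 − rank ∂_3 = (18 − 18) − 0 = 0, and there is no ∂_3, so H_2 = 0.

As a check, the Euler characteristic is 9 − 27 + 18 = 0, which agrees with 1 − 1 + 0 = 0.
(K is a triangulation of the Klein bottle.)

Hence the Betti numbers are b_0 = 1, b_1 = 1, b_2 = 0.

b_0 = 1, b_1 = 1, b_2 = 0.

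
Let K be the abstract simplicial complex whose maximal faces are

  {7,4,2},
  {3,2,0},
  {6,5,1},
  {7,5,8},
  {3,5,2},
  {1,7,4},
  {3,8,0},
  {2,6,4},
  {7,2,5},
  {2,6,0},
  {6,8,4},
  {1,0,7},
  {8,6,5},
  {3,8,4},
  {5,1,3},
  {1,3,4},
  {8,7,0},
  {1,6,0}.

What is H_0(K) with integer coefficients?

H_0 = Z.

Order the vertices as 0 < 1 < 2 < 3 < 4 < 5 < 6 < 7 < 8. Listing each simplex with vertices in this order, K has dimension 2 with simplices:

  0-simplices (9): [0], [1], [2], [3], [4], [5], [6], [7], [8]
  1-simplices (27): (27 of them)
  2-simplices (18): [0,1,6], [0,1,7], [0,2,3], [0,2,6], [0,3,8], [0,7,8], [1,3,4], [1,3,5], [1,4,7], [1,5,6], [2,3,5], [2,4,6], [2,4,7], [2,5,7], [3,4,8], [4,6,8], [5,6,8], [5,7,8]

so the chain groups are C_0 ≅ Z^9, C_1 ≅ Z^27, C_2 ≅ Z^18.

Boundary ∂_1: C_1 → C_0 maps an edge to its endpoints' difference, ∂[p,q] = q − p. For instance
  ∂[0,6] = [6] − [0].
As a 9×27 matrix over Z this has rank 8, with invariant factors (1,1,1,1,1,1,1,1).

∂_2: C_2 → C_1 acts by ∂[p,q,r] = [q,r] − [p,r] + [p,q]. For instance
  ∂[1,5,6] = [5,6] − [1,6] + [1,5],
  ∂[0,7,8] = [7,8] − [0,8] + [0,7].
This gives a 27×18 integer matrix of rank 17; reducing to Smith normal form yields diagonal entries (1,1,1,1,1,1,1,1,1,1,1,1,1,1,1,1,1).

Reading off H_k = ker ∂_k / im ∂_{k+1}:

  H_0: rank C_0 − rank ∂_1 = 9 − 8 = 1, and the invariant factors of ∂_1 are all 1, so H_0 = Z.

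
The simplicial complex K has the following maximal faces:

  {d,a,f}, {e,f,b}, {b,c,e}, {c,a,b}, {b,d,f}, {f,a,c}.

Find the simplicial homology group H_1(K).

Take the total order a < b < c < d < e < f on the vertex set. Then K (dimension 2) consists of the simplices:

  0-simplices (6): a, b, c, d, e, f
  1-simplices (12): ab, ac, ad, af, bc, bd, be, bf, ce, cf, df, ef
  2-simplices (6): abc, acf, adf, bce, bdf, bef

Hence C_0 ≅ Z^6, C_1 ≅ Z^12, C_2 ≅ Z^6.

Boundary ∂_1: C_1 → C_0 sends each edge [p,q] (with p < q) to q − p. For instance
  ∂cf = f − c.
The resulting 6×12 matrix has rank 5, and its Smith normal form has invariant factors (1,1,1,1,1).

The boundary map ∂_2: C_2 → C_1 sends each 2-simplex [p,q,r] to [q,r] − [p,r] + [p,q]. For instance
  ∂bdf = df − bf + bd,
  ∂adf = df − af + ad.
The 12×6 boundary matrix has rank 6 and Smith normal form diag(1,1,1,1,1,1).

From H_k ≅ ker(∂_k) / im(∂_{k+1}) we obtain:

  H_1: rank ker ∂_1 − rank ∂_2 = (12 − 5) − 6 = 1, and the invariant factors of ∂_2 are all 1, so H_1 = Z.

H_1 ≅ Z.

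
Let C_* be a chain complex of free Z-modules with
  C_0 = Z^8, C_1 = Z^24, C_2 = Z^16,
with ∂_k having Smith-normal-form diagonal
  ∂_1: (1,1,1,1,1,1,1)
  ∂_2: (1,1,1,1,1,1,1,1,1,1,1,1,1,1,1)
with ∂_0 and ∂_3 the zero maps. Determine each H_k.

H_0: b_0 = 8 − 0 − 7 = 1; torsion from ∂_1 factors > 1: none. So H_0 ≅ Z.
H_1: b_1 = 24 − 7 − 15 = 2; torsion from ∂_2 factors > 1: none. So H_1 ≅ Z^2.
H_2: b_2 = 16 − 15 − 0 = 1; torsion from ∂_3 factors > 1: none. So H_2 ≅ Z.

H_0 ≅ Z,  H_1 ≅ Z^2,  H_2 ≅ Z.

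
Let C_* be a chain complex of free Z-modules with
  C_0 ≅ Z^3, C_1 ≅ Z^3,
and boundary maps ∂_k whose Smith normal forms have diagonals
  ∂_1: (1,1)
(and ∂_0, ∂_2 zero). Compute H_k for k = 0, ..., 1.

H_0 = Z,  H_1 = Z.

H_0: b_0 = 3 − 0 − 2 = 1; torsion from ∂_1 factors > 1: none. So H_0 = Z.
H_1: b_1 = 3 − 2 − 0 = 1; torsion from ∂_2 factors > 1: none. So H_1 = Z.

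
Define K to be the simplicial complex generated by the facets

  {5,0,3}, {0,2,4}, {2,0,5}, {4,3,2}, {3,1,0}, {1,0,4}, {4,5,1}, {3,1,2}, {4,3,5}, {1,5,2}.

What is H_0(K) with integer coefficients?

H_0 = Z.

We work with the vertex ordering 0 < 1 < 2 < 3 < 4 < 5. The simplices of K, each written with vertices in increasing order, are:

  0-simplices (6): [0], [1], [2], [3], [4], [5]
  1-simplices (15): [0,1], [0,2], [0,3], [0,4], [0,5], [1,2], [1,3], [1,4], [1,5], [2,3], [2,4], [2,5], [3,4], [3,5], [4,5]
  2-simplices (10): [0,1,3], [0,1,4], [0,2,4], [0,2,5], [0,3,5], [1,2,3], [1,2,5], [1,4,5], [2,3,4], [3,4,5]

so the chain groups are C_0 ≅ Z^6, C_1 ≅ Z^15, C_2 ≅ Z^10.

∂_1: C_1 → C_0 maps an edge to its endpoints' difference, ∂[p,q] = q − p. For instance
  ∂[2,3] = [3] − [2].
As a 6×15 matrix over Z this has rank 5, with invariant factors (1,1,1,1,1).

The boundary map ∂_2: C_2 → C_1 maps a triangle to the signed sum of its edges. For instance
  ∂[3,4,5] = [4,5] − [3,5] + [3,4],
  ∂[0,1,4] = [1,4] − [0,4] + [0,1].
As a 15×10 matrix over Z this has rank 10, with invariant factors (1,1,1,1,1,1,1,1,1,2).

Reading off H_k = ker ∂_k / im ∂_{k+1}:

  H_0: rank C_0 − rank ∂_1 = 6 − 5 = 1, and the invariant factors of ∂_1 are all 1, so H_0 = Z.

(K is a triangulation of the real projective plane RP^2.)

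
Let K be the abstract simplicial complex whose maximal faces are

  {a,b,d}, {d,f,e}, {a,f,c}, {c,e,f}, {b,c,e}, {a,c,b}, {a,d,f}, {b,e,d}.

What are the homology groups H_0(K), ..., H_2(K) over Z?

H_0 ≅ Z,  H_1 = 0,  H_2 ≅ Z.

K has 6 vertices, 12 edges, 8 triangles.
rank ∂_0 = 0, rank ∂_1 = 5 ⇒ b_0 = 6 − 0 − 5 = 1; all invariant factors of ∂_1 are 1 so no torsion. So H_0 = Z.
rank ∂_1 = 5, rank ∂_2 = 7 ⇒ b_1 = 12 − 5 − 7 = 0; all invariant factors of ∂_2 are 1 so no torsion. So H_1 = 0.
rank ∂_2 = 7, rank ∂_3 = 0 ⇒ b_2 = 8 − 7 − 0 = 1. So H_2 = Z.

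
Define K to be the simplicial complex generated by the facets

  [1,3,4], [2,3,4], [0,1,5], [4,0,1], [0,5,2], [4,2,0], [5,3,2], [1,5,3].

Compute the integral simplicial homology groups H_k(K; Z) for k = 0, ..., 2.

H_0 = Z,  H_1 = 0,  H_2 = Z.

We work with the vertex ordering 0 < 1 < 2 < 3 < 4 < 5. The simplices of K, each written with vertices in increasing order, are:

  0-simplices (6): [0], [1], [2], [3], [4], [5]
  1-simplices (12): [0,1], [0,2], [0,4], [0,5], [1,3], [1,4], [1,5], [2,3], [2,4], [2,5], [3,4], [3,5]
  2-simplices (8): [0,1,4], [0,1,5], [0,2,4], [0,2,5], [1,3,4], [1,3,5], [2,3,4], [2,3,5]

Hence C_0 ≅ Z^6, C_1 ≅ Z^12, C_2 ≅ Z^8.

Boundary ∂_1: C_1 → C_0 sends each edge [p,q] (with p < q) to q − p. For instance
  ∂[0,2] = [2] − [0].
As a 6×12 matrix over Z this has rank 5, with invariant factors (1,1,1,1,1).

Boundary ∂_2: C_2 → C_1 maps a triangle to the signed sum of its edges. For instance
  ∂[1,3,5] = [3,5] − [1,5] + [1,3],
  ∂[1,3,4] = [3,4] − [1,4] + [1,3].
As a 12×8 matrix over Z this has rank 7, with invariant factors (1,1,1,1,1,1,1).

Computing H_k = (kernel of ∂_k) / (image of ∂_{k+1}):

  H_0: rank C_0 − rank ∂_1 = 6 − 5 = 1, and the invariant factors of ∂_1 are all 1, so H_0 = Z.
  H_1: rank ker ∂_1 − rank ∂_2 = (12 − 5) − 7 = 0, and the invariant factors of ∂_2 are all 1, so H_1 = 0.
  H_2: rank ker ∂_2 − rank ∂_3 = (8 − 7) − 0 = 1, and there is no ∂_3, so H_2 = Z.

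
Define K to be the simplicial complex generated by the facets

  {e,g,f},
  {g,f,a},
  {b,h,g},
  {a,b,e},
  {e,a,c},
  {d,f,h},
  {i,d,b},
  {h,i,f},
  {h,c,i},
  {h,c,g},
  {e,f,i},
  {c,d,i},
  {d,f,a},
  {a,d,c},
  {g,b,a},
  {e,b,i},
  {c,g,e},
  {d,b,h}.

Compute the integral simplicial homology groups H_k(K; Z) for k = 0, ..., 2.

H_0 ≅ Z,  H_1 ≅ Z ⊕ Z/2,  H_2 = 0.

K has 9 vertices, 27 edges, 18 triangles.
rank ∂_0 = 0, rank ∂_1 = 8 ⇒ b_0 = 9 − 0 − 8 = 1; all invariant factors of ∂_1 are 1 so no torsion. So H_0 = Z.
rank ∂_1 = 8, rank ∂_2 = 18 ⇒ b_1 = 27 − 8 − 18 = 1; ∂_2 has invariant factor(s) [2] giving torsion. So H_1 = Z ⊕ Z/2.
rank ∂_2 = 18, rank ∂_3 = 0 ⇒ b_2 = 18 − 18 − 0 = 0. So H_2 = 0.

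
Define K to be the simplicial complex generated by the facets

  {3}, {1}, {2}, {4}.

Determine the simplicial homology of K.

Fix the vertex order 1 < 2 < 3 < 4 and write every simplex with vertices in increasing order. Then dim K = 0 and the simplices of K are:

  0-simplices (4): [1], [2], [3], [4]

giving chain groups C_0 ≅ Z^4.

Reading off H_k = ker ∂_k / im ∂_{k+1}:

  H_0: rank C_0 − rank ∂_1 = 4 − 0 = 4, and there is no ∂_1, so H_0 ≅ Z^4.

H_0 = Z^4.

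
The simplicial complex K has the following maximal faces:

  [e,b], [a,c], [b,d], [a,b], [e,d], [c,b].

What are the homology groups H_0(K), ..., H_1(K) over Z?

H_0 = Z,  H_1 = Z^2.

Order the vertices as a < b < c < d < e. Listing each simplex with vertices in this order, K has dimension 1 with simplices:

  0-simplices (5): a, b, c, d, e
  1-simplices (6): ab, ac, bc, bd, be, de

Hence C_0 ≅ Z^5, C_1 ≅ Z^6.

Boundary ∂_1: C_1 → C_0 maps an edge to its endpoints' difference, ∂[p,q] = q − p.
The 5×6 boundary matrix has rank 4 and Smith normal form diag(1,1,1,1).

Reading off H_k = ker ∂_k / im ∂_{k+1}:

  H_0: rank C_0 − rank ∂_1 = 5 − 4 = 1, and the invariant factors of ∂_1 are all 1, so H_0 ≅ Z.
  H_1: rank ker ∂_1 − rank ∂_2 = (6 − 4) − 0 = 2, and there is no ∂_2, so H_1 ≅ Z^2.

As a check, the Euler characteristic is 5 − 6 = -1, which agrees with 1 − 2 = -1.
(K is a triangulation of a wedge of 2 circles.)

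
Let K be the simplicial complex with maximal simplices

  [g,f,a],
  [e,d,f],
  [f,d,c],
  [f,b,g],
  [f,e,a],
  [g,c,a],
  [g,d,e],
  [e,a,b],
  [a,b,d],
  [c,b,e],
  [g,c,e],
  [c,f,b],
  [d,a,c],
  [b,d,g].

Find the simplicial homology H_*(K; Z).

H_0 = Z,  H_1 = Z^2,  H_2 = Z.

Fix the vertex order a < b < c < d < e < f < g and write every simplex with vertices in increasing order. Then dim K = 2 and the simplices of K are:

  0-simplices (7): a, b, c, d, e, f, g
  1-simplices (21): ab, ac, ad, ae, af, ag, bc, bd, be, bf, bg, cd, ce, cf, cg, de, df, dg, ef, eg, fg
  2-simplices (14): abd, abe, acd, acg, aef, afg, bce, bcf, bdg, bfg, cdf, ceg, def, deg

so the chain groups are C_0 ≅ Z^7, C_1 ≅ Z^21, C_2 ≅ Z^14.

Boundary ∂_1: C_1 → C_0 maps an edge to its endpoints' difference, ∂[p,q] = q − p.
The 7×21 boundary matrix has rank 6 and Smith normal form diag(1,1,1,1,1,1).

Boundary ∂_2: C_2 → C_1 acts by ∂[p,q,r] = [q,r] − [p,r] + [p,q]. For instance
  ∂abd = bd − ad + ab,
  ∂acg = cg − ag + ac.
This gives a 21×14 integer matrix of rank 13; reducing to Smith normal form yields diagonal entries (1,1,1,1,1,1,1,1,1,1,1,1,1).

Now H_k = ker ∂_k / im ∂_{k+1}, so:

  H_0: rank C_0 − rank ∂_1 = 7 − 6 = 1, and the invariant factors of ∂_1 are all 1, so H_0 = Z.
  H_1: rank ker ∂_1 − rank ∂_2 = (21 − 6) − 13 = 2, and the invariant factors of ∂_2 are all 1, so H_1 = Z^2.
  H_2: rank ker ∂_2 − rank ∂_3 = (14 − 13) − 0 = 1, and there is no ∂_3, so H_2 = Z.

As a check, the Euler characteristic is 7 − 21 + 14 = 0, which agrees with 1 − 2 + 1 = 0.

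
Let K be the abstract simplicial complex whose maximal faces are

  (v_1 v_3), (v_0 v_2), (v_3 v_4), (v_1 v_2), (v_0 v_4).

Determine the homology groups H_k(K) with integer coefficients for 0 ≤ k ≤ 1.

H_0 ≅ Z,  H_1 ≅ Z.

Fix the vertex order v_0 < v_1 < v_2 < v_3 < v_4 and write every simplex with vertices in increasing order. Then dim K = 1 and the simplices of K are:

  0-simplices (5): [v_0], [v_1], [v_2], [v_3], [v_4]
  1-simplices (5): [v_0,v_2], [v_0,v_4], [v_1,v_2], [v_1,v_3], [v_3,v_4]

giving chain groups C_0 ≅ Z^5, C_1 ≅ Z^5.

Boundary ∂_1: C_1 → C_0 maps an edge to its endpoints' difference, ∂[p,q] = q − p. For instance
  ∂[v_0,v_4] = [v_4] − [v_0].
This gives a 5×5 integer matrix of rank 4; reducing to Smith normal form yields diagonal entries (1,1,1,1).

Now H_k = ker ∂_k / im ∂_{k+1}, so:

  H_0: rank C_0 − rank ∂_1 = 5 − 4 = 1, and the invariant factors of ∂_1 are all 1, so H_0 ≅ Z.
  H_1: rank ker ∂_1 − rank ∂_2 = (5 − 4) − 0 = 1, and there is no ∂_2, so H_1 ≅ Z.

As a check, the Euler characteristic is 5 − 5 = 0, which agrees with 1 − 1 = 0.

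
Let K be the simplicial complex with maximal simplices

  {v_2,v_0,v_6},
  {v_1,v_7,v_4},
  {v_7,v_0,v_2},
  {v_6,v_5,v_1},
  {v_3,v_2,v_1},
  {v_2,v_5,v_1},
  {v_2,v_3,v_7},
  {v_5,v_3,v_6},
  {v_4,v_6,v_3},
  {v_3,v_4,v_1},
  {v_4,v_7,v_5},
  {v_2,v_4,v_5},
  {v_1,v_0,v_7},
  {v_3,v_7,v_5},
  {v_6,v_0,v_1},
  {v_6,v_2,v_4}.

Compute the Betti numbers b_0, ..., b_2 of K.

K has 8 vertices, 24 edges, 16 triangles.
rank ∂_0 = 0, rank ∂_1 = 7 ⇒ b_0 = 8 − 0 − 7 = 1; all invariant factors of ∂_1 are 1 so no torsion. So H_0 ≅ Z.
rank ∂_1 = 7, rank ∂_2 = 15 ⇒ b_1 = 24 − 7 − 15 = 2; all invariant factors of ∂_2 are 1 so no torsion. So H_1 ≅ Z^2.
rank ∂_2 = 15, rank ∂_3 = 0 ⇒ b_2 = 16 − 15 − 0 = 1. So H_2 ≅ Z.

b_0 = 1, b_1 = 2, b_2 = 1.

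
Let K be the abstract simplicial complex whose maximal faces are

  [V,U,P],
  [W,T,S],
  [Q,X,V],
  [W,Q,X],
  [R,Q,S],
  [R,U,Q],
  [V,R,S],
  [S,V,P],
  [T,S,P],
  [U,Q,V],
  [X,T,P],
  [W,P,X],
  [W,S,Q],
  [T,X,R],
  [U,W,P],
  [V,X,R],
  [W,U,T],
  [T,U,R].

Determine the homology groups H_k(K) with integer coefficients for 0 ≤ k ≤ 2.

H_0 ≅ Z,  H_1 ≅ Z × Z/2,  H_2 = 0.

Order the vertices as P < Q < R < S < T < U < V < W < X. Listing each simplex with vertices in this order, K has dimension 2 with simplices:

  0-simplices (9): P, Q, R, S, T, U, V, W, X
  1-simplices (27): PS, PT, PU, PV, PW, PX, QR, QS, QU, QV, QW, QX, RS, RT, RU, RV, RX, ST, SV, SW, TU, TW, TX, UV, UW, VX, WX
  2-simplices (18): PST, PSV, PTX, PUV, PUW, PWX, QRS, QRU, QSW, QUV, QVX, QWX, RSV, RTU, RTX, RVX, STW, TUW

giving chain groups C_0 ≅ Z^9, C_1 ≅ Z^27, C_2 ≅ Z^18.

Boundary ∂_1: C_1 → C_0 is given by ∂[p,q] = [q] − [p]. For instance
  ∂PT = T − P.
This gives a 9×27 integer matrix of rank 8; reducing to Smith normal form yields diagonal entries (1,1,1,1,1,1,1,1).

The boundary map ∂_2: C_2 → C_1 sends each 2-simplex [p,q,r] to [q,r] − [p,r] + [p,q]. For instance
  ∂PSV = SV − PV + PS,
  ∂QWX = WX − QX + QW.
The 27×18 boundary matrix has rank 18 and Smith normal form diag(1,1,1,1,1,1,1,1,1,1,1,1,1,1,1,1,1,2).

Now H_k = ker ∂_k / im ∂_{k+1}, so:

  H_0: rank C_0 − rank ∂_1 = 9 − 8 = 1, and the invariant factors of ∂_1 are all 1, so H_0 = Z.
  H_1: rank ker ∂_1 − rank ∂_2 = (27 − 8) − 18 = 1, and ∂_2 has invariant factor 2 > 1, so H_1 = Z × Z/2.
  H_2: rank ker ∂_2 − rank ∂_3 = (18 − 18) − 0 = 0, and there is no ∂_3, so H_2 = 0.

(K is a triangulation of the Klein bottle.)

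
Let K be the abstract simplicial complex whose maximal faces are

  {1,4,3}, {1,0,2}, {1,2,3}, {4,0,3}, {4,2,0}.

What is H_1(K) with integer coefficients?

H_1 ≅ Z.

K has 5 vertices, 10 edges, 5 triangles.
rank ∂_1 = 4, rank ∂_2 = 5 ⇒ b_1 = 10 − 4 − 5 = 1; all invariant factors of ∂_2 are 1 so no torsion. So H_1 ≅ Z.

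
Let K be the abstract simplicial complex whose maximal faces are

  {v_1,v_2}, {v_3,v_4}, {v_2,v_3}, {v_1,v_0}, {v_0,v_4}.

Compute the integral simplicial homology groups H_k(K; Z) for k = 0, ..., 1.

H_0 ≅ Z,  H_1 ≅ Z.

Order the vertices as v_0 < v_1 < v_2 < v_3 < v_4. Listing each simplex with vertices in this order, K has dimension 1 with simplices:

  0-simplices (5): [v_0], [v_1], [v_2], [v_3], [v_4]
  1-simplices (5): [v_0,v_1], [v_0,v_4], [v_1,v_2], [v_2,v_3], [v_3,v_4]

giving chain groups C_0 ≅ Z^5, C_1 ≅ Z^5.

The boundary map ∂_1: C_1 → C_0 sends each edge [p,q] (with p < q) to q − p.
As a 5×5 matrix over Z this has rank 4, with invariant factors (1,1,1,1).

Now H_k = ker ∂_k / im ∂_{k+1}, so:

  H_0: rank C_0 − rank ∂_1 = 5 − 4 = 1, and the invariant factors of ∂_1 are all 1, so H_0 ≅ Z.
  H_1: rank ker ∂_1 − rank ∂_2 = (5 − 4) − 0 = 1, and there is no ∂_2, so H_1 ≅ Z.

(K is a triangulation of the circle S^1.)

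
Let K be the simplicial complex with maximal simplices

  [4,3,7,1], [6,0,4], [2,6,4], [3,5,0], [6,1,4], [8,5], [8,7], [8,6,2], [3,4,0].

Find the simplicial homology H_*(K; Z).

We work with the vertex ordering 0 < 1 < 2 < 3 < 4 < 5 < 6 < 7 < 8. The simplices of K, each written with vertices in increasing order, are:

  0-simplices (9): [0], [1], [2], [3], [4], [5], [6], [7], [8]
  1-simplices (19): [0,3], [0,4], [0,5], [0,6], [1,3], [1,4], [1,6], [1,7], [2,4], [2,6], [2,8], [3,4], [3,5], [3,7], [4,6], [4,7], [5,8], [6,8], [7,8]
  2-simplices (10): [0,3,4], [0,3,5], [0,4,6], [1,3,4], [1,3,7], [1,4,6], [1,4,7], [2,4,6], [2,6,8], [3,4,7]
  3-simplices (1): [1,3,4,7]

giving chain groups C_0 ≅ Z^9, C_1 ≅ Z^19, C_2 ≅ Z^10, C_3 ≅ Z^1.

Boundary ∂_1: C_1 → C_0 is given by ∂[p,q] = [q] − [p]. For instance
  ∂[5,8] = [8] − [5].
The 9×19 boundary matrix has rank 8 and Smith normal form diag(1,1,1,1,1,1,1,1).

Boundary ∂_2: C_2 → C_1 acts by ∂[p,q,r] = [q,r] − [p,r] + [p,q]. For instance
  ∂[2,6,8] = [6,8] − [2,8] + [2,6],
  ∂[1,4,7] = [4,7] − [1,7] + [1,4].
This gives a 19×10 integer matrix of rank 9; reducing to Smith normal form yields diagonal entries (1,1,1,1,1,1,1,1,1).

The boundary map ∂_3: C_3 → C_2 sends each 3-simplex σ to the alternating sum Σ_i (−1)^i (σ with its i-th vertex removed). For instance
  ∂[1,3,4,7] = [3,4,7] − [1,4,7] + [1,3,7] − [1,3,4].
As a 10×1 matrix over Z this has rank 1, with invariant factors (1).

Reading off H_k = ker ∂_k / im ∂_{k+1}:

  H_0: rank C_0 − rank ∂_1 = 9 − 8 = 1, and the invariant factors of ∂_1 are all 1, so H_0 = Z.
  H_1: rank ker ∂_1 − rank ∂_2 = (19 − 8) − 9 = 2, and the invariant factors of ∂_2 are all 1, so H_1 = Z^2.
  H_2: rank ker ∂_2 − rank ∂_3 = (10 − 9) − 1 = 0, and the invariant factors of ∂_3 are all 1, so H_2 = 0.
  H_3: rank ker ∂_3 − rank ∂_4 = (1 − 1) − 0 = 0, and there is no ∂_4, so H_3 = 0.

H_0 ≅ Z,  H_1 ≅ Z^2,  H_2 = 0,  H_3 = 0.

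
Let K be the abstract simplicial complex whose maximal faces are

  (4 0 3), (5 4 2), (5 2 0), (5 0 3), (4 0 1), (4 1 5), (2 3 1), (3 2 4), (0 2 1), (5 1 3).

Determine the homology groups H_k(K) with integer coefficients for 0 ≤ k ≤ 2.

H_0 = Z,  H_1 = Z/2,  H_2 = 0.

Fix the vertex order 0 < 1 < 2 < 3 < 4 < 5 and write every simplex with vertices in increasing order. Then dim K = 2 and the simplices of K are:

  0-simplices (6): [0], [1], [2], [3], [4], [5]
  1-simplices (15): [0,1], [0,2], [0,3], [0,4], [0,5], [1,2], [1,3], [1,4], [1,5], [2,3], [2,4], [2,5], [3,4], [3,5], [4,5]
  2-simplices (10): [0,1,2], [0,1,4], [0,2,5], [0,3,4], [0,3,5], [1,2,3], [1,3,5], [1,4,5], [2,3,4], [2,4,5]

giving chain groups C_0 ≅ Z^6, C_1 ≅ Z^15, C_2 ≅ Z^10.

∂_1: C_1 → C_0 maps an edge to its endpoints' difference, ∂[p,q] = q − p. For instance
  ∂[0,1] = [1] − [0].
This gives a 6×15 integer matrix of rank 5; reducing to Smith normal form yields diagonal entries (1,1,1,1,1).

The boundary map ∂_2: C_2 → C_1 acts by ∂[p,q,r] = [q,r] − [p,r] + [p,q]. For instance
  ∂[0,1,2] = [1,2] − [0,2] + [0,1],
  ∂[0,3,4] = [3,4] − [0,4] + [0,3].
The 15×10 boundary matrix has rank 10 and Smith normal form diag(1,1,1,1,1,1,1,1,1,2).

Computing H_k = (kernel of ∂_k) / (image of ∂_{k+1}):

  H_0: rank C_0 − rank ∂_1 = 6 − 5 = 1, and the invariant factors of ∂_1 are all 1, so H_0 = Z.
  H_1: rank ker ∂_1 − rank ∂_2 = (15 − 5) − 10 = 0, and ∂_2 has invariant factor 2 > 1, so H_1 = Z/2.
  H_2: rank ker ∂_2 − rank ∂_3 = (10 − 10) − 0 = 0, and there is no ∂_3, so H_2 = 0.

(K is a triangulation of the real projective plane RP^2.)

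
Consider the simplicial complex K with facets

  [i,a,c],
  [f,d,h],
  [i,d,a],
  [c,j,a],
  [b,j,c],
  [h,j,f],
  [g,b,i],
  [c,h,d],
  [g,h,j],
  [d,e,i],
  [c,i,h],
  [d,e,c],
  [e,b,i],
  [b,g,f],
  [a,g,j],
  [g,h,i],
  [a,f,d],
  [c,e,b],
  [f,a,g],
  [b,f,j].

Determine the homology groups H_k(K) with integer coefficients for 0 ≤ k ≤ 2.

Take the total order a < b < c < d < e < f < g < h < i < j on the vertex set. Then K (dimension 2) consists of the simplices:

  0-simplices (10): a, b, c, d, e, f, g, h, i, j
  1-simplices (30): ac, ad, af, ag, ai, aj, bc, be, bf, bg, bi, bj, cd, ce, ch, ci, cj, de, df, dh, di, ei, fg, fh, fj, gh, gi, gj, hi, hj
  2-simplices (20): aci, acj, adf, adi, afg, agj, bce, bcj, bei, bfg, bfj, bgi, cde, cdh, chi, dei, dfh, fhj, ghi, ghj

so the chain groups are C_0 ≅ Z^10, C_1 ≅ Z^30, C_2 ≅ Z^20.

∂_1: C_1 → C_0 sends each edge [p,q] (with p < q) to q − p.
This gives a 10×30 integer matrix of rank 9; reducing to Smith normal form yields diagonal entries (1,1,1,1,1,1,1,1,1).

∂_2: C_2 → C_1 acts by ∂[p,q,r] = [q,r] − [p,r] + [p,q]. For instance
  ∂aci = ci − ai + ac,
  ∂acj = cj − aj + ac.
This gives a 30×20 integer matrix of rank 20; reducing to Smith normal form yields diagonal entries (1,1,1,1,1,1,1,1,1,1,1,1,1,1,1,1,1,1,1,2).

Reading off H_k = ker ∂_k / im ∂_{k+1}:

  H_0: rank C_0 − rank ∂_1 = 10 − 9 = 1, and the invariant factors of ∂_1 are all 1, so H_0 ≅ Z.
  H_1: rank ker ∂_1 − rank ∂_2 = (30 − 9) − 20 = 1, and ∂_2 has invariant factor 2 > 1, so H_1 ≅ Z ⊕ Z/2.
  H_2: rank ker ∂_2 − rank ∂_3 = (20 − 20) − 0 = 0, and there is no ∂_3, so H_2 ≅ 0.

H_0 = Z,  H_1 = Z ⊕ Z/2,  H_2 = 0.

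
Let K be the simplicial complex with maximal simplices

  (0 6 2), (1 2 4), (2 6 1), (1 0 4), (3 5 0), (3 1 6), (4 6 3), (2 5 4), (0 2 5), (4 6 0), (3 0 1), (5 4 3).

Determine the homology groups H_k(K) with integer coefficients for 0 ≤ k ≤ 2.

H_0 = Z,  H_1 = Z_2,  H_2 = 0.

We work with the vertex ordering 0 < 1 < 2 < 3 < 4 < 5 < 6. The simplices of K, each written with vertices in increasing order, are:

  0-simplices (7): [0], [1], [2], [3], [4], [5], [6]
  1-simplices (18): [0,1], [0,2], [0,3], [0,4], [0,5], [0,6], [1,2], [1,3], [1,4], [1,6], [2,4], [2,5], [2,6], [3,4], [3,5], [3,6], [4,5], [4,6]
  2-simplices (12): [0,1,3], [0,1,4], [0,2,5], [0,2,6], [0,3,5], [0,4,6], [1,2,4], [1,2,6], [1,3,6], [2,4,5], [3,4,5], [3,4,6]

giving chain groups C_0 ≅ Z^7, C_1 ≅ Z^18, C_2 ≅ Z^12.

∂_1: C_1 → C_0 is given by ∂[p,q] = [q] − [p]. For instance
  ∂[1,2] = [2] − [1].
The resulting 7×18 matrix has rank 6, and its Smith normal form has invariant factors (1,1,1,1,1,1).

The boundary map ∂_2: C_2 → C_1 acts by ∂[p,q,r] = [q,r] − [p,r] + [p,q]. For instance
  ∂[1,2,4] = [2,4] − [1,4] + [1,2],
  ∂[1,2,6] = [2,6] − [1,6] + [1,2].
The 18×12 boundary matrix has rank 12 and Smith normal form diag(1,1,1,1,1,1,1,1,1,1,1,2).

From H_k ≅ ker(∂_k) / im(∂_{k+1}) we obtain:

  H_0: rank C_0 − rank ∂_1 = 7 − 6 = 1, and the invariant factors of ∂_1 are all 1, so H_0 = Z.
  H_1: rank ker ∂_1 − rank ∂_2 = (18 − 6) − 12 = 0, and ∂_2 has invariant factor 2 > 1, so H_1 = Z_2.
  H_2: rank ker ∂_2 − rank ∂_3 = (12 − 12) − 0 = 0, and there is no ∂_3, so H_2 = 0.

(K is a triangulation of the real projective plane RP^2.)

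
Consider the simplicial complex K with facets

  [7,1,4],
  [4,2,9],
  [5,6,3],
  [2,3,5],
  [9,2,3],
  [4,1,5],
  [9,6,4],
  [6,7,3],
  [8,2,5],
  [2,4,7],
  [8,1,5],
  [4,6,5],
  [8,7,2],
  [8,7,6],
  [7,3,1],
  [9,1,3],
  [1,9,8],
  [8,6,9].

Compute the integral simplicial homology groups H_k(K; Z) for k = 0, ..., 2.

We work with the vertex ordering 1 < 2 < 3 < 4 < 5 < 6 < 7 < 8 < 9. The simplices of K, each written with vertices in increasing order, are:

  0-simplices (9): [1], [2], [3], [4], [5], [6], [7], [8], [9]
  1-simplices (27): (27 of them)
  2-simplices (18): [1,3,7], [1,3,9], [1,4,5], [1,4,7], [1,5,8], [1,8,9], [2,3,5], [2,3,9], [2,4,7], [2,4,9], [2,5,8], [2,7,8], [3,5,6], [3,6,7], [4,5,6], [4,6,9], [6,7,8], [6,8,9]

giving chain groups C_0 ≅ Z^9, C_1 ≅ Z^27, C_2 ≅ Z^18.

Boundary ∂_1: C_1 → C_0 sends each edge [p,q] (with p < q) to q − p. For instance
  ∂[2,3] = [3] − [2].
The resulting 9×27 matrix has rank 8, and its Smith normal form has invariant factors (1,1,1,1,1,1,1,1).

The boundary map ∂_2: C_2 → C_1 sends each 2-simplex [p,q,r] to [q,r] − [p,r] + [p,q]. For instance
  ∂[2,4,9] = [4,9] − [2,9] + [2,4],
  ∂[2,7,8] = [7,8] − [2,8] + [2,7].
This gives a 27×18 integer matrix of rank 17; reducing to Smith normal form yields diagonal entries (1,1,1,1,1,1,1,1,1,1,1,1,1,1,1,1,1).

Reading off H_k = ker ∂_k / im ∂_{k+1}:

  H_0: rank C_0 − rank ∂_1 = 9 − 8 = 1, and the invariant factors of ∂_1 are all 1, so H_0 ≅ Z.
  H_1: rank ker ∂_1 − rank ∂_2 = (27 − 8) − 17 = 2, and the invariant factors of ∂_2 are all 1, so H_1 ≅ Z^2.
  H_2: rank ker ∂_2 − rank ∂_3 = (18 − 17) − 0 = 1, and there is no ∂_3, so H_2 ≅ Z.

As a check, the Euler characteristic is 9 − 27 + 18 = 0, which agrees with 1 − 2 + 1 = 0.

H_0 ≅ Z,  H_1 ≅ Z^2,  H_2 ≅ Z.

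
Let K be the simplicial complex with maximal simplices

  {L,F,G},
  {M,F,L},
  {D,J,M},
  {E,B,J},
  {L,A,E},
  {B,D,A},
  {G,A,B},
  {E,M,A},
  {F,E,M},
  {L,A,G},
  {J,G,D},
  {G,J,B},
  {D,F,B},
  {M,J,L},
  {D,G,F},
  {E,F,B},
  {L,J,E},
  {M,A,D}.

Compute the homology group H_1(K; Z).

H_1 ≅ Z ⊕ Z/2.

We work with the vertex ordering A < B < D < E < F < G < J < L < M. The simplices of K, each written with vertices in increasing order, are:

  0-simplices (9): A, B, D, E, F, G, J, L, M
  1-simplices (27): AB, AD, AE, AG, AL, AM, BD, BE, BF, BG, BJ, DF, DG, DJ, DM, EF, EJ, EL, EM, FG, FL, FM, GJ, GL, JL, JM, LM
  2-simplices (18): ABD, ABG, ADM, AEL, AEM, AGL, BDF, BEF, BEJ, BGJ, DFG, DGJ, DJM, EFM, EJL, FGL, FLM, JLM

giving chain groups C_0 ≅ Z^9, C_1 ≅ Z^27, C_2 ≅ Z^18.

Boundary ∂_1: C_1 → C_0 is given by ∂[p,q] = [q] − [p].
The resulting 9×27 matrix has rank 8, and its Smith normal form has invariant factors (1,1,1,1,1,1,1,1).

∂_2: C_2 → C_1 maps a triangle to the signed sum of its edges. For instance
  ∂BEJ = EJ − BJ + BE,
  ∂ADM = DM − AM + AD.
The resulting 27×18 matrix has rank 18, and its Smith normal form has invariant factors (1,1,1,1,1,1,1,1,1,1,1,1,1,1,1,1,1,2).

Reading off H_k = ker ∂_k / im ∂_{k+1}:

  H_1: rank ker ∂_1 − rank ∂_2 = (27 − 8) − 18 = 1, and ∂_2 has invariant factor 2 > 1, so H_1 = Z ⊕ Z/2.

(K is a triangulation of the Klein bottle.)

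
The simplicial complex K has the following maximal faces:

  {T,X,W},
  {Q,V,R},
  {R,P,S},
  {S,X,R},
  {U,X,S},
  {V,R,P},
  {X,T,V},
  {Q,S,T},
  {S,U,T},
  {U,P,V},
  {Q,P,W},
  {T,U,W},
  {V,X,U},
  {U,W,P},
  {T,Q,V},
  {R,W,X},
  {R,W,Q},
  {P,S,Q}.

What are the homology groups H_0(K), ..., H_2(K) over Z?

Order the vertices as P < Q < R < S < T < U < V < W < X. Listing each simplex with vertices in this order, K has dimension 2 with simplices:

  0-simplices (9): P, Q, R, S, T, U, V, W, X
  1-simplices (27): PQ, PR, PS, PU, PV, PW, QR, QS, QT, QV, QW, RS, RV, RW, RX, ST, SU, SX, TU, TV, TW, TX, UV, UW, UX, VX, WX
  2-simplices (18): PQS, PQW, PRS, PRV, PUV, PUW, QRV, QRW, QST, QTV, RSX, RWX, STU, SUX, TUW, TVX, TWX, UVX

giving chain groups C_0 ≅ Z^9, C_1 ≅ Z^27, C_2 ≅ Z^18.

Boundary ∂_1: C_1 → C_0 sends each edge [p,q] (with p < q) to q − p. For instance
  ∂SU = U − S.
This gives a 9×27 integer matrix of rank 8; reducing to Smith normal form yields diagonal entries (1,1,1,1,1,1,1,1).

The boundary map ∂_2: C_2 → C_1 acts by ∂[p,q,r] = [q,r] − [p,r] + [p,q]. For instance
  ∂SUX = UX − SX + SU,
  ∂PQS = QS − PS + PQ.
The resulting 27×18 matrix has rank 18, and its Smith normal form has invariant factors (1,1,1,1,1,1,1,1,1,1,1,1,1,1,1,1,1,2).

Computing H_k = (kernel of ∂_k) / (image of ∂_{k+1}):

  H_0: rank C_0 − rank ∂_1 = 9 − 8 = 1, and the invariant factors of ∂_1 are all 1, so H_0 ≅ Z.
  H_1: rank ker ∂_1 − rank ∂_2 = (27 − 8) − 18 = 1, and ∂_2 has invariant factor 2 > 1, so H_1 ≅ Z ⊕ Z_2.
  H_2: rank ker ∂_2 − rank ∂_3 = (18 − 18) − 0 = 0, and there is no ∂_3, so H_2 ≅ 0.

H_0 = Z,  H_1 = Z ⊕ Z_2,  H_2 = 0.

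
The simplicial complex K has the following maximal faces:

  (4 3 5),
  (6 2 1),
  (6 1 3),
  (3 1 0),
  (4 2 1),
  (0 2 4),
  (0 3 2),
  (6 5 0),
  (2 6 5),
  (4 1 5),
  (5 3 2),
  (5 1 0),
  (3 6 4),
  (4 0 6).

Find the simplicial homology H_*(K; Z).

H_0 ≅ Z,  H_1 ≅ Z^2,  H_2 ≅ Z.

Take the total order 0 < 1 < 2 < 3 < 4 < 5 < 6 on the vertex set. Then K (dimension 2) consists of the simplices:

  0-simplices (7): [0], [1], [2], [3], [4], [5], [6]
  1-simplices (21): [0,1], [0,2], [0,3], [0,4], [0,5], [0,6], [1,2], [1,3], [1,4], [1,5], [1,6], [2,3], [2,4], [2,5], [2,6], [3,4], [3,5], [3,6], [4,5], [4,6], [5,6]
  2-simplices (14): [0,1,3], [0,1,5], [0,2,3], [0,2,4], [0,4,6], [0,5,6], [1,2,4], [1,2,6], [1,3,6], [1,4,5], [2,3,5], [2,5,6], [3,4,5], [3,4,6]

so the chain groups are C_0 ≅ Z^7, C_1 ≅ Z^21, C_2 ≅ Z^14.

The boundary map ∂_1: C_1 → C_0 is given by ∂[p,q] = [q] − [p].
The resulting 7×21 matrix has rank 6, and its Smith normal form has invariant factors (1,1,1,1,1,1).

Boundary ∂_2: C_2 → C_1 acts by ∂[p,q,r] = [q,r] − [p,r] + [p,q]. For instance
  ∂[0,2,4] = [2,4] − [0,4] + [0,2],
  ∂[3,4,6] = [4,6] − [3,6] + [3,4].
As a 21×14 matrix over Z this has rank 13, with invariant factors (1,1,1,1,1,1,1,1,1,1,1,1,1).

Reading off H_k = ker ∂_k / im ∂_{k+1}:

  H_0: rank C_0 − rank ∂_1 = 7 − 6 = 1, and the invariant factors of ∂_1 are all 1, so H_0 = Z.
  H_1: rank ker ∂_1 − rank ∂_2 = (21 − 6) − 13 = 2, and the invariant factors of ∂_2 are all 1, so H_1 = Z^2.
  H_2: rank ker ∂_2 − rank ∂_3 = (14 − 13) − 0 = 1, and there is no ∂_3, so H_2 = Z.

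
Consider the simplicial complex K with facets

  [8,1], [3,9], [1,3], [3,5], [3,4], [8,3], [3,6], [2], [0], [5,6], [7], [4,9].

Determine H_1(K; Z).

H_1 = Z^3.

We work with the vertex ordering 0 < 1 < 2 < 3 < 4 < 5 < 6 < 7 < 8 < 9. The simplices of K, each written with vertices in increasing order, are:

  0-simplices (10): [0], [1], [2], [3], [4], [5], [6], [7], [8], [9]
  1-simplices (9): [1,3], [1,8], [3,4], [3,5], [3,6], [3,8], [3,9], [4,9], [5,6]

Hence C_0 ≅ Z^10, C_1 ≅ Z^9.

The boundary map ∂_1: C_1 → C_0 maps an edge to its endpoints' difference, ∂[p,q] = q − p. For instance
  ∂[3,5] = [5] − [3].
This gives a 10×9 integer matrix of rank 6; reducing to Smith normal form yields diagonal entries (1,1,1,1,1,1).

Reading off H_k = ker ∂_k / im ∂_{k+1}:

  H_1: rank ker ∂_1 − rank ∂_2 = (9 − 6) − 0 = 3, and there is no ∂_2, so H_1 ≅ Z^3.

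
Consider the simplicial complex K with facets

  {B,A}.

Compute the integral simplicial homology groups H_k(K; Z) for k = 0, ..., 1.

Order the vertices as A < B. Listing each simplex with vertices in this order, K has dimension 1 with simplices:

  0-simplices (2): A, B
  1-simplices (1): AB

Hence C_0 ≅ Z^2, C_1 ≅ Z^1.

Boundary ∂_1: C_1 → C_0 maps an edge to its endpoints' difference, ∂[p,q] = q − p.
The 2×1 boundary matrix has rank 1 and Smith normal form diag(1).

Now H_k = ker ∂_k / im ∂_{k+1}, so:

  H_0: rank C_0 − rank ∂_1 = 2 − 1 = 1, and the invariant factors of ∂_1 are all 1, so H_0 = Z.
  H_1: rank ker ∂_1 − rank ∂_2 = (1 − 1) − 0 = 0, and there is no ∂_2, so H_1 = 0.

As a check, the Euler characteristic is 2 − 1 = 1, which agrees with 1 − 0 = 1.

H_0 ≅ Z,  H_1 = 0.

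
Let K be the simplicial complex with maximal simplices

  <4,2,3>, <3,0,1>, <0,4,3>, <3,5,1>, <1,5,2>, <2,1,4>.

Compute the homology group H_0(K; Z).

H_0 = Z.

We work with the vertex ordering 0 < 1 < 2 < 3 < 4 < 5. The simplices of K, each written with vertices in increasing order, are:

  0-simplices (6): [0], [1], [2], [3], [4], [5]
  1-simplices (12): [0,1], [0,3], [0,4], [1,2], [1,3], [1,4], [1,5], [2,3], [2,4], [2,5], [3,4], [3,5]
  2-simplices (6): [0,1,3], [0,3,4], [1,2,4], [1,2,5], [1,3,5], [2,3,4]

so the chain groups are C_0 ≅ Z^6, C_1 ≅ Z^12, C_2 ≅ Z^6.

Boundary ∂_1: C_1 → C_0 sends each edge [p,q] (with p < q) to q − p. For instance
  ∂[2,3] = [3] − [2].
As a 6×12 matrix over Z this has rank 5, with invariant factors (1,1,1,1,1).

Boundary ∂_2: C_2 → C_1 maps a triangle to the signed sum of its edges. For instance
  ∂[0,3,4] = [3,4] − [0,4] + [0,3],
  ∂[1,2,5] = [2,5] − [1,5] + [1,2].
The resulting 12×6 matrix has rank 6, and its Smith normal form has invariant factors (1,1,1,1,1,1).

Now H_k = ker ∂_k / im ∂_{k+1}, so:

  H_0: rank C_0 − rank ∂_1 = 6 − 5 = 1, and the invariant factors of ∂_1 are all 1, so H_0 ≅ Z.

(K is a triangulation of the cylinder S^1 x I.)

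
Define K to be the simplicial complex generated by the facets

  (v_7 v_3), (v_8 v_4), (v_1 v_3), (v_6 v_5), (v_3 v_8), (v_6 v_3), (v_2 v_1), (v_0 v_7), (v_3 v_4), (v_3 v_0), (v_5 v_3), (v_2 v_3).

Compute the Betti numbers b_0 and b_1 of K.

b_0 = 1, b_1 = 4.

We work with the vertex ordering v_0 < v_1 < v_2 < v_3 < v_4 < v_5 < v_6 < v_7 < v_8. The simplices of K, each written with vertices in increasing order, are:

  0-simplices (9): [v_0], [v_1], [v_2], [v_3], [v_4], [v_5], [v_6], [v_7], [v_8]
  1-simplices (12): [v_0,v_3], [v_0,v_7], [v_1,v_2], [v_1,v_3], [v_2,v_3], [v_3,v_4], [v_3,v_5], [v_3,v_6], [v_3,v_7], [v_3,v_8], [v_4,v_8], [v_5,v_6]

so the chain groups are C_0 ≅ Z^9, C_1 ≅ Z^12.

The boundary map ∂_1: C_1 → C_0 sends each edge [p,q] (with p < q) to q − p.
The resulting 9×12 matrix has rank 8, and its Smith normal form has invariant factors (1,1,1,1,1,1,1,1).

Now H_k = ker ∂_k / im ∂_{k+1}, so:

  H_0: rank C_0 − rank ∂_1 = 9 − 8 = 1, and the invariant factors of ∂_1 are all 1, so H_0 = Z.
  H_1: rank ker ∂_1 − rank ∂_2 = (12 − 8) − 0 = 4, and there is no ∂_2, so H_1 = Z^4.

Hence the Betti numbers are b_0 = 1, b_1 = 4.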